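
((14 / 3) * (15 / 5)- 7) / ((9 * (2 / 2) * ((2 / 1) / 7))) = 49 / 18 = 2.72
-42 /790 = -21 /395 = -0.05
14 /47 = 0.30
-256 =-256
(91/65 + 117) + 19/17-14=8969/85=105.52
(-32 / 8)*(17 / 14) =-34 / 7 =-4.86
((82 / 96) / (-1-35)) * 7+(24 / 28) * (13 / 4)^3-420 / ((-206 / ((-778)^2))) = 1537554657655 / 1245888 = 1234103.43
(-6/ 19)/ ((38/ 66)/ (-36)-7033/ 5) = 35640/ 158750681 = 0.00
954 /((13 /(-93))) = -88722 /13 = -6824.77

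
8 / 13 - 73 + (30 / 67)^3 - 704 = -776.29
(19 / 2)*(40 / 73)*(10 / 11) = 3800 / 803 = 4.73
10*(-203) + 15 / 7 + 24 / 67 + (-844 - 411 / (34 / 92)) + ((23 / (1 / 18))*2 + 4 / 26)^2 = 918756893213 / 1347437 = 681855.18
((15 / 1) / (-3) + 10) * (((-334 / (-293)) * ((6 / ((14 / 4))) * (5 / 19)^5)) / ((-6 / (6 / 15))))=-4175000 / 5078479049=-0.00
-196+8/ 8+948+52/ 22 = 8309/ 11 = 755.36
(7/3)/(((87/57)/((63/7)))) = 13.76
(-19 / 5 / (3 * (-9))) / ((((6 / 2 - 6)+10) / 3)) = 19 / 315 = 0.06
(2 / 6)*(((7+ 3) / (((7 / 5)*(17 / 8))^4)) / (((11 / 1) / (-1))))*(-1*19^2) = 9241600000 / 6617619393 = 1.40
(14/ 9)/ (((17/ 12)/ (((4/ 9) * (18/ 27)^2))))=896/ 4131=0.22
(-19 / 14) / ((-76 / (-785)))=-785 / 56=-14.02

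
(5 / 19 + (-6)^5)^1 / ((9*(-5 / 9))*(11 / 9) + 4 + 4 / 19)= 4091.23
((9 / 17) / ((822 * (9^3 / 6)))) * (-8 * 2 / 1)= -16 / 188649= -0.00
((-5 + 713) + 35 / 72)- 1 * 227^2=-3659077 / 72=-50820.51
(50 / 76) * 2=25 / 19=1.32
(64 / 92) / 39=16 / 897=0.02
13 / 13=1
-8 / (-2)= 4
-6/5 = -1.20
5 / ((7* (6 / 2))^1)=5 / 21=0.24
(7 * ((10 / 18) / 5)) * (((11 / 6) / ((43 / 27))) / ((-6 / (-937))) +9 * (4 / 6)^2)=142.93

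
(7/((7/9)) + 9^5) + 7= 59065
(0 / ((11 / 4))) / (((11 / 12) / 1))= 0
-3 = -3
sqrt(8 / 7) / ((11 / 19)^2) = 722* sqrt(14) / 847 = 3.19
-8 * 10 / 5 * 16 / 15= -256 / 15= -17.07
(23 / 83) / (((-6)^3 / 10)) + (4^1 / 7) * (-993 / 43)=-35639623 / 2698164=-13.21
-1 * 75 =-75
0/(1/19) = 0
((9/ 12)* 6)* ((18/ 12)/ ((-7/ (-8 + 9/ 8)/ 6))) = 4455/ 112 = 39.78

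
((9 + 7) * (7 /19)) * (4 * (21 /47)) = 9408 /893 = 10.54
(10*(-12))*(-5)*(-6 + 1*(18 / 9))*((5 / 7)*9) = -108000 / 7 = -15428.57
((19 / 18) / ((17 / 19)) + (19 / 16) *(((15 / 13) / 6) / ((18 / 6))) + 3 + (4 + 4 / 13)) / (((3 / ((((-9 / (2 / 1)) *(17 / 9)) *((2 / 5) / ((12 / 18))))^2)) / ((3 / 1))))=9265901 / 41600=222.74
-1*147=-147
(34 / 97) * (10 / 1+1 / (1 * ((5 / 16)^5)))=36714084 / 303125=121.12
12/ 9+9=10.33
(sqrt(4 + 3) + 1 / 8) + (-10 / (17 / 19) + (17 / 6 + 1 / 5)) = -16357 / 2040 + sqrt(7) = -5.37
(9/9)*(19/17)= 19/17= 1.12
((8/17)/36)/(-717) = -2/109701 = -0.00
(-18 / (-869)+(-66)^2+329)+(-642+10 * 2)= 3530765 / 869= 4063.02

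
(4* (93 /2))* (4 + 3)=1302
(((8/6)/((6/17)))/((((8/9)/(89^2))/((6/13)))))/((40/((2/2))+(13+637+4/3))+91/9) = 3635739/164138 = 22.15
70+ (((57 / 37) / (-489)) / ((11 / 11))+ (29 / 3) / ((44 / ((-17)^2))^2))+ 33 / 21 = 488.60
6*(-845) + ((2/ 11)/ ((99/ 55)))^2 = -49690970/ 9801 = -5069.99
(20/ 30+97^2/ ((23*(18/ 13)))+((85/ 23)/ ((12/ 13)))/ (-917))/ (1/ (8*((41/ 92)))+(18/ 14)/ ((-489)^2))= 244916286792263/ 231996293694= 1055.69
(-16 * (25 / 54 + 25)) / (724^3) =-1375 / 1280824056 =-0.00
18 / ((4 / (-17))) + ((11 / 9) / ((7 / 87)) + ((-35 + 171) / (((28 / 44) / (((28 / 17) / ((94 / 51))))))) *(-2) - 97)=-540.27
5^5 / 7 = 3125 / 7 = 446.43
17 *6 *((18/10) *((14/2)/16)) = 3213/40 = 80.32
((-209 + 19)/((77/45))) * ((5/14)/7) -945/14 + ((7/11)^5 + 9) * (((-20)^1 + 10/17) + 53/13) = -5195278991569/24416297906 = -212.78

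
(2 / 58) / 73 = 0.00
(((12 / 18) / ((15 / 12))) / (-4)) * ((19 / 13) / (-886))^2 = -361 / 994982430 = -0.00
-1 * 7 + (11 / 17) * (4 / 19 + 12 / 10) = -9831 / 1615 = -6.09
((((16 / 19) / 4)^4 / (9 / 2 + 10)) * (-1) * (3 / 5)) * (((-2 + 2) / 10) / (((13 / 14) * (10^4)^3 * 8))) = 0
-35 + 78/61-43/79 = -165126/4819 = -34.27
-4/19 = -0.21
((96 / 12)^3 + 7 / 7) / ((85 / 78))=40014 / 85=470.75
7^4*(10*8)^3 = 1229312000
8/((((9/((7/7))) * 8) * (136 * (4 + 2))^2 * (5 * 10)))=0.00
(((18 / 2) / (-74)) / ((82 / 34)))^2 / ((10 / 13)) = 304317 / 92051560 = 0.00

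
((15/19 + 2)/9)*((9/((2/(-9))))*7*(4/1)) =-6678/19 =-351.47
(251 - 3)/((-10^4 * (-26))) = 31/32500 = 0.00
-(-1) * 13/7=13/7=1.86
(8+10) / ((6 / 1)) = 3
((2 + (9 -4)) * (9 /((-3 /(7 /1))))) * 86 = -12642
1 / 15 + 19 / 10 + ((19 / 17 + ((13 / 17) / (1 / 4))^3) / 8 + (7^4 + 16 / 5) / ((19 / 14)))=3981510047 / 2240328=1777.20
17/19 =0.89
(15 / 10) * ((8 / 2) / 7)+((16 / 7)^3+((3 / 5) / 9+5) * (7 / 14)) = 15.33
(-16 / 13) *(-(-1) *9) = -11.08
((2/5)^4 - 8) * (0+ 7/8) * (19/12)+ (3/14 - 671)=-35796263/52500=-681.83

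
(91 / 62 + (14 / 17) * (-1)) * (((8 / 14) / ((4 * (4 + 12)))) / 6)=97 / 101184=0.00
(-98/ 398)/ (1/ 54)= -2646/ 199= -13.30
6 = 6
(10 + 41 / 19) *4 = 924 / 19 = 48.63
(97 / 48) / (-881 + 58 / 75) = -0.00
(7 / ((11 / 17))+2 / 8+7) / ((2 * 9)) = 265 / 264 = 1.00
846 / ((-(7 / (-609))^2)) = -6403374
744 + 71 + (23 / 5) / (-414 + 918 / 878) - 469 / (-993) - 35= 780.46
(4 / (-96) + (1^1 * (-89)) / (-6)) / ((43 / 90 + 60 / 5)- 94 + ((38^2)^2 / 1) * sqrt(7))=39069525 / 986079256795566524 + 249825357000 * sqrt(7) / 246519814198891631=0.00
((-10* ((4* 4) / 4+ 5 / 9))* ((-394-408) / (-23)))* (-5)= 1644100 / 207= 7942.51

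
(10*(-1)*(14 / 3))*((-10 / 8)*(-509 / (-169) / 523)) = 89075 / 265161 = 0.34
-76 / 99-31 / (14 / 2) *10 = -31222 / 693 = -45.05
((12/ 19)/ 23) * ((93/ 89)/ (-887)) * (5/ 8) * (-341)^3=55314290295/ 68996182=801.70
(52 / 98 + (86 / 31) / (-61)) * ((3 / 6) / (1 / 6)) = 134856 / 92659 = 1.46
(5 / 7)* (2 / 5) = 2 / 7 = 0.29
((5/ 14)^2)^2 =625/ 38416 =0.02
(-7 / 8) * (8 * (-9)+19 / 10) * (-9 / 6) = -14721 / 160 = -92.01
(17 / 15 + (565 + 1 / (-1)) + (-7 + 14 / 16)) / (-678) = -67081 / 81360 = -0.82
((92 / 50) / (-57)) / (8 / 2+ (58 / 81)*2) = -621 / 104500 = -0.01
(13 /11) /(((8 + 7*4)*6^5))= 13 /3079296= 0.00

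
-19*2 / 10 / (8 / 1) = -19 / 40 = -0.48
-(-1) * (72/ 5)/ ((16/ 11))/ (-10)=-99/ 100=-0.99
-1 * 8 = -8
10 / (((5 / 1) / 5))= 10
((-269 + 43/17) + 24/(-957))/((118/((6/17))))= -4335618/5439269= -0.80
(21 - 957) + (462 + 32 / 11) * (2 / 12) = -28331 / 33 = -858.52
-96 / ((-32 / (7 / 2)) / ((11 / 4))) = 231 / 8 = 28.88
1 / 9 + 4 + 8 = 109 / 9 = 12.11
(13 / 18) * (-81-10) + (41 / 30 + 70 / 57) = -53974 / 855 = -63.13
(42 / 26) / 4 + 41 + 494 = 27841 / 52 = 535.40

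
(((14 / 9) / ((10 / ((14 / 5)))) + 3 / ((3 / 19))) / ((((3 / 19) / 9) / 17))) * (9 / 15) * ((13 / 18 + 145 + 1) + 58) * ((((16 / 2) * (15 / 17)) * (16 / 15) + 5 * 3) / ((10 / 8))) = 46906101154 / 1125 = 41694312.14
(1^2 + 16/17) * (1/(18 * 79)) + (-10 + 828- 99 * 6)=1805003/8058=224.00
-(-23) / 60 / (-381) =-23 / 22860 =-0.00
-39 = -39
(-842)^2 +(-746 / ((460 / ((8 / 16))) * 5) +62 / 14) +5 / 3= 34243247767 / 48300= 708969.93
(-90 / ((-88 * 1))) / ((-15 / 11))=-3 / 4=-0.75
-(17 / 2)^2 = -289 / 4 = -72.25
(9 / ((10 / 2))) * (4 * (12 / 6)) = 72 / 5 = 14.40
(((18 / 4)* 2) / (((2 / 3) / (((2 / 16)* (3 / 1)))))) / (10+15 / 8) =81 / 190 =0.43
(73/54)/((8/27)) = 73/16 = 4.56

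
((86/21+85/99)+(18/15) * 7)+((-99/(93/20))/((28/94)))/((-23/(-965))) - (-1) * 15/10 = -14744084419/4941090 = -2983.97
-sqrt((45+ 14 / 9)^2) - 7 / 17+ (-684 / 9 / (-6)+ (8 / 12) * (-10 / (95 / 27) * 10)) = -154792 / 2907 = -53.25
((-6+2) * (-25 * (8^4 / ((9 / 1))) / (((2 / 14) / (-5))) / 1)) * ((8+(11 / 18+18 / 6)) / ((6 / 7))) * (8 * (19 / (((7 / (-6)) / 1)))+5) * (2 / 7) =187692032000 / 243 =772395193.42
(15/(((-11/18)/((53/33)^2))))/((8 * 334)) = -42135/1778216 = -0.02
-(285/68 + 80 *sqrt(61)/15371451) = -285/68 - 80 *sqrt(61)/15371451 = -4.19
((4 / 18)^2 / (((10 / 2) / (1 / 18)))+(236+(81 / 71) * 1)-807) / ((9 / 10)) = -294953116 / 465831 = -633.18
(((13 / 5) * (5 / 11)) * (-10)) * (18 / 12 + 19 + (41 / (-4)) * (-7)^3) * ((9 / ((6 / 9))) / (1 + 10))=-24824475 / 484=-51290.24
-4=-4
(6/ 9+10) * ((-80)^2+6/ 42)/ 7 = 1433632/ 147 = 9752.60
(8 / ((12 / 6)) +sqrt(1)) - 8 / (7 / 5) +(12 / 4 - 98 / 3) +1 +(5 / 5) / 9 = -1844 / 63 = -29.27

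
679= 679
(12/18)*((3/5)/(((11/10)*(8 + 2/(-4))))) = 8/165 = 0.05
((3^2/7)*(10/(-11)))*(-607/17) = 54630/1309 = 41.73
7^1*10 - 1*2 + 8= 76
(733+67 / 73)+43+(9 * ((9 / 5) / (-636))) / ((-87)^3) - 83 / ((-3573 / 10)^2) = 18718173323821095917 / 24092881883769780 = 776.92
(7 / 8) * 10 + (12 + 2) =91 / 4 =22.75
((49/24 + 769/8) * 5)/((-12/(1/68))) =-2945/4896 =-0.60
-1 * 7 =-7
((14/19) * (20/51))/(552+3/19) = 280/535041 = 0.00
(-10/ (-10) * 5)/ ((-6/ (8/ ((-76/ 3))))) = 5/ 19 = 0.26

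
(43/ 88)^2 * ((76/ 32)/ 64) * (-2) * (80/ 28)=-175655/ 3469312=-0.05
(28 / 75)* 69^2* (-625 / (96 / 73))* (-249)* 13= 21875565075 / 8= 2734445634.38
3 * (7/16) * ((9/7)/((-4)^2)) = 27/256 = 0.11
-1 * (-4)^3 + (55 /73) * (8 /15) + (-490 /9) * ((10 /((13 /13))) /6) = -51914 /1971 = -26.34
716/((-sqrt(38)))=-358 * sqrt(38)/19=-116.15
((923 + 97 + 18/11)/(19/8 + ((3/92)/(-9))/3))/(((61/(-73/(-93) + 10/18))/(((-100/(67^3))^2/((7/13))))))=9139640640000/4706969984355009343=0.00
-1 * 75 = -75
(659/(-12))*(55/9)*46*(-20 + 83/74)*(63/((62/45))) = 122281749975/9176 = 13326258.72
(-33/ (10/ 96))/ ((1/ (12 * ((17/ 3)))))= -107712/ 5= -21542.40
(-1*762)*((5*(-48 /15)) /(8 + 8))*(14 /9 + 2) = 8128 /3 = 2709.33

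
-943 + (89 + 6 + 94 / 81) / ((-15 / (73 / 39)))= -45252652 / 47385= -955.00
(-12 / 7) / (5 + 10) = -4 / 35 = -0.11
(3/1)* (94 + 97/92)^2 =229425075/8464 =27105.99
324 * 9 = 2916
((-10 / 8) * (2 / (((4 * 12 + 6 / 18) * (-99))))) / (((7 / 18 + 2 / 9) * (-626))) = -3 / 2196634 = -0.00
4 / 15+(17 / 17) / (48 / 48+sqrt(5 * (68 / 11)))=2 * sqrt(935) / 329+1151 / 4935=0.42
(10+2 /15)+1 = 167 /15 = 11.13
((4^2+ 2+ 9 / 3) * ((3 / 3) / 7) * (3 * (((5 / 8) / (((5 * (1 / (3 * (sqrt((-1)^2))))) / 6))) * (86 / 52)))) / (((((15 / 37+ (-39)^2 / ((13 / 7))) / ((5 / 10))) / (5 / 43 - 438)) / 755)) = -14201679105 / 2102048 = -6756.12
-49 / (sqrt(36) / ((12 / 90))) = -1.09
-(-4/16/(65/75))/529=15/27508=0.00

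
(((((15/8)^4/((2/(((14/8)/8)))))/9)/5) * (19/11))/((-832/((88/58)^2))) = -1645875/11464081408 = -0.00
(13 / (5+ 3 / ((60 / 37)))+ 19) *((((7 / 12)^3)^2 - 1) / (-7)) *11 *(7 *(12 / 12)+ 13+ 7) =851.73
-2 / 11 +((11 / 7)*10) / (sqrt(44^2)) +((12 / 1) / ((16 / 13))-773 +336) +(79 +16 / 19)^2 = 5947.69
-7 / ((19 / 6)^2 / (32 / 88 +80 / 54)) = -15344 / 11913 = -1.29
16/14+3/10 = 101/70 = 1.44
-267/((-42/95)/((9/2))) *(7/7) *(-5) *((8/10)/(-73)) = 76095/511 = 148.91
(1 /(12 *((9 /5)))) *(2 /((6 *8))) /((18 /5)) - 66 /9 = -342119 /46656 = -7.33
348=348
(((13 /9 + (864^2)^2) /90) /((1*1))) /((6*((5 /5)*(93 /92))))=115352049549611 /112995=1020859768.57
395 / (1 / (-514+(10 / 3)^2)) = -1787770 / 9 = -198641.11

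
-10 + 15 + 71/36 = 251/36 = 6.97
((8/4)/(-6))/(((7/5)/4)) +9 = 169/21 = 8.05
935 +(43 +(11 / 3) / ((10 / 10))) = 2945 / 3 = 981.67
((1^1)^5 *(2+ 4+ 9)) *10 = 150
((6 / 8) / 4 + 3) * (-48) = -153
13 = 13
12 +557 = 569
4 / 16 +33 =133 / 4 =33.25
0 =0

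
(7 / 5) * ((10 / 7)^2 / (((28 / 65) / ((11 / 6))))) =3575 / 294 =12.16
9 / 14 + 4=65 / 14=4.64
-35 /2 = -17.50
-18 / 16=-9 / 8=-1.12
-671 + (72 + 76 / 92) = -13758 / 23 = -598.17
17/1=17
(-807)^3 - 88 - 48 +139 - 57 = -525557997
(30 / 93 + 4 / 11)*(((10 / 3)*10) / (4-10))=-1300 / 341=-3.81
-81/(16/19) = -1539/16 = -96.19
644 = 644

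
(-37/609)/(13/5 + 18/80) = -1480/68817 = -0.02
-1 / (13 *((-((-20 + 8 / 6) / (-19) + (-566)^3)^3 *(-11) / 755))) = 139820715 / 157873224049682408436423493910528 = 0.00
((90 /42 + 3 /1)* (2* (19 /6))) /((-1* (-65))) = 228 /455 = 0.50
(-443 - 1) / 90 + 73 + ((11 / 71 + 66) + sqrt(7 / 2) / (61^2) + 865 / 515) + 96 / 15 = sqrt(14) / 7442 + 15609731 / 109695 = 142.30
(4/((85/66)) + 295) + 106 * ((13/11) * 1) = 395859/935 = 423.38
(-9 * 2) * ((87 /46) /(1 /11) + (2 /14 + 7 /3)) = -67467 /161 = -419.05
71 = 71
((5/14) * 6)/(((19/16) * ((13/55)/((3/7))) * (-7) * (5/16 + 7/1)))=-70400/1101373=-0.06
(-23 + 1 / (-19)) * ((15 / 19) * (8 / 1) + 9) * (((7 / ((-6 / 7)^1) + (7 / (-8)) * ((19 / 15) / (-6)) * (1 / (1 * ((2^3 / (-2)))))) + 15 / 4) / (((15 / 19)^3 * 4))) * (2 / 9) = 1729229767 / 9720000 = 177.90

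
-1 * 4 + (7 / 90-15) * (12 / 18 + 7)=-31969 / 270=-118.40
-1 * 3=-3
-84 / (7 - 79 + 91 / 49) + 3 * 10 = 15318 / 491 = 31.20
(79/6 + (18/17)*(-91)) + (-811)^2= 67079057/102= 657637.81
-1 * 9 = -9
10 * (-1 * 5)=-50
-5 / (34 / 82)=-205 / 17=-12.06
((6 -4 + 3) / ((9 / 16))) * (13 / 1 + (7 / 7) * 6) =1520 / 9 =168.89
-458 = -458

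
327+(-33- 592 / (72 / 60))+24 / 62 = -18502 / 93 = -198.95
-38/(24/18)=-57/2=-28.50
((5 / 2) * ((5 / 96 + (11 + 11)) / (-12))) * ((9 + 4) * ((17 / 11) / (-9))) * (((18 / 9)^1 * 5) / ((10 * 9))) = 2339285 / 2052864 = 1.14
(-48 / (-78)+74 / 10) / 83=0.10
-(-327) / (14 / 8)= 1308 / 7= 186.86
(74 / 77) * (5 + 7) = 888 / 77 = 11.53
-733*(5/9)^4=-458125/6561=-69.83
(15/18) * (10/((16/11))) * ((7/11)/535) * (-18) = -105/856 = -0.12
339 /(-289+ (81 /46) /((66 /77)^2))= -62376 /52735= -1.18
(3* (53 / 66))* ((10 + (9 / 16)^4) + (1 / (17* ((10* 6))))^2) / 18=2281195107413 / 1687545446400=1.35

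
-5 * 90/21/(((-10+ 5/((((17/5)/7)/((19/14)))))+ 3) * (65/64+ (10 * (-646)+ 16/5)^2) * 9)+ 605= 200852701404325765/331987936209993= 605.00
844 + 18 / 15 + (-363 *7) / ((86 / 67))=-487799 / 430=-1134.42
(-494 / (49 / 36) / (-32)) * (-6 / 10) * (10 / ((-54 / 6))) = 741 / 98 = 7.56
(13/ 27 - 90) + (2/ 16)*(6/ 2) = -19255/ 216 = -89.14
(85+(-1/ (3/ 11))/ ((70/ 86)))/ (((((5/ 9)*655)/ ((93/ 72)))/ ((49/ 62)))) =14791/ 65500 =0.23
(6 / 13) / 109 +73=103447 / 1417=73.00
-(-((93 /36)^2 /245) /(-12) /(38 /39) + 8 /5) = -8592589 /5362560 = -1.60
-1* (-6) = 6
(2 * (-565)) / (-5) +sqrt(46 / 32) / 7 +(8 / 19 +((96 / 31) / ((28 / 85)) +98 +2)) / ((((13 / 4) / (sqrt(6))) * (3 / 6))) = sqrt(23) / 28 +3622368 * sqrt(6) / 53599 +226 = 391.71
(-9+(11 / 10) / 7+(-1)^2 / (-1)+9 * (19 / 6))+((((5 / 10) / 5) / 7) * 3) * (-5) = 1291 / 70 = 18.44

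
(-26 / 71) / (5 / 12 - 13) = 312 / 10721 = 0.03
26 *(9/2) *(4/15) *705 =21996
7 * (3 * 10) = 210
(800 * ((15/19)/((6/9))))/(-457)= -18000/8683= -2.07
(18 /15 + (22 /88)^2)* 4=101 /20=5.05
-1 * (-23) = 23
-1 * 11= -11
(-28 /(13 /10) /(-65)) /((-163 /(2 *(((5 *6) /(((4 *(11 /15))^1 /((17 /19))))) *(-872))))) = 186782400 /5757323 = 32.44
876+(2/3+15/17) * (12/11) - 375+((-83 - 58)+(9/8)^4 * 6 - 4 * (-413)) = 774875601/382976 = 2023.30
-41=-41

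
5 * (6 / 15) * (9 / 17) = 18 / 17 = 1.06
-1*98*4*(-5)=1960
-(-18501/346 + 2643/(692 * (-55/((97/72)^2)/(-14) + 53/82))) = 136860129945/2626254007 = 52.11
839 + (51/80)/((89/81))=5977811/7120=839.58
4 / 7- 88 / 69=-340 / 483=-0.70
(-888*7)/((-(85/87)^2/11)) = 517537944/7225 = 71631.55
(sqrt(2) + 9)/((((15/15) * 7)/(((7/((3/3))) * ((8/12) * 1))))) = 2 * sqrt(2)/3 + 6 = 6.94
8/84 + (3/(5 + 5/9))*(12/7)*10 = 982/105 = 9.35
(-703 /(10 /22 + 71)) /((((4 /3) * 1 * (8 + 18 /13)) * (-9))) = 100529 /1150704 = 0.09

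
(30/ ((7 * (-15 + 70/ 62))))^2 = 8649/ 90601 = 0.10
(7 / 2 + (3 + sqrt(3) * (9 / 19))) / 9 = sqrt(3) / 19 + 13 / 18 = 0.81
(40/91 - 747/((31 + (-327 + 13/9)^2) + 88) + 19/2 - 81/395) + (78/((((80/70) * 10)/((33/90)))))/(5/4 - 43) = 9.67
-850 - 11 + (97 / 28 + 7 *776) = 4574.46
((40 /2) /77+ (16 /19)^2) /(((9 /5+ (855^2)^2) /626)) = 42148580 /37136621786932899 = 0.00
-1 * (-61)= 61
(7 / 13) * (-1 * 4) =-28 / 13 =-2.15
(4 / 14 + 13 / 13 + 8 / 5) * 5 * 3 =43.29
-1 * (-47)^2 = -2209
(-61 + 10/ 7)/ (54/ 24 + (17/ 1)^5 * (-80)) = 1668/ 3180479617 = 0.00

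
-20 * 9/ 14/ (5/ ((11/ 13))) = -198/ 91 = -2.18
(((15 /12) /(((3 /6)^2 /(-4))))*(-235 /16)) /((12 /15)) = 367.19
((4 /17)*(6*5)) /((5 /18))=25.41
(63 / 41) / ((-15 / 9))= -189 / 205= -0.92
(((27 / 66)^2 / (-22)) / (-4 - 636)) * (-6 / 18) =-27 / 6814720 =-0.00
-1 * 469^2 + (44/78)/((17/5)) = -219960.83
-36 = -36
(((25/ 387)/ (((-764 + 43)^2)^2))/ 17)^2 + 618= 1953396321896853555188375952168043/ 3160835472325005752731999922601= 618.00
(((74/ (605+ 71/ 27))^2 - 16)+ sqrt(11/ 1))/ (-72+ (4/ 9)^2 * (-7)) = 0.17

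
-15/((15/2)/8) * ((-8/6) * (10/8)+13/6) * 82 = -656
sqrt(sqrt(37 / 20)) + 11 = sqrt(2) * 37^(1 / 4) * 5^(3 / 4) / 10 + 11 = 12.17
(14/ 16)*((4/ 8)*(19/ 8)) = 133/ 128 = 1.04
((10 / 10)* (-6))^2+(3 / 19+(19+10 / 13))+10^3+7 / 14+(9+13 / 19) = 1066.11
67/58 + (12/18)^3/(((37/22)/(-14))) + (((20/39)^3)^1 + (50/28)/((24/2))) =-3662809439/3564360072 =-1.03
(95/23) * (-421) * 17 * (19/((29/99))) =-1278920115/667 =-1917421.46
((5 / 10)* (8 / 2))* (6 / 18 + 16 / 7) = 110 / 21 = 5.24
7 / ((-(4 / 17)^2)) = -2023 / 16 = -126.44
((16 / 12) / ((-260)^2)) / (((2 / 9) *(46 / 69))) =9 / 67600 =0.00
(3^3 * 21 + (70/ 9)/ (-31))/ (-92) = -158123/ 25668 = -6.16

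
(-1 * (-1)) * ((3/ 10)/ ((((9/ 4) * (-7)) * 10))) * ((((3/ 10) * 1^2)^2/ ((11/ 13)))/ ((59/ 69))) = -2691/ 11357500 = -0.00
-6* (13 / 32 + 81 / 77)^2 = -38728947 / 3035648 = -12.76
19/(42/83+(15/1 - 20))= -1577/373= -4.23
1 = 1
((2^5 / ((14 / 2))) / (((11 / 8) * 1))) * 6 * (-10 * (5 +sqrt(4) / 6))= -81920 / 77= -1063.90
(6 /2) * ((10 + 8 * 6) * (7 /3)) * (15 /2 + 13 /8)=14819 /4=3704.75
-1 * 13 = -13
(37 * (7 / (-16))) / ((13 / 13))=-16.19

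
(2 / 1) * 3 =6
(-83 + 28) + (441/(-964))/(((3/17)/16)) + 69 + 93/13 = -20.32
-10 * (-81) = 810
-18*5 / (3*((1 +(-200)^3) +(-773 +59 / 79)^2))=37446 / 9241203539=0.00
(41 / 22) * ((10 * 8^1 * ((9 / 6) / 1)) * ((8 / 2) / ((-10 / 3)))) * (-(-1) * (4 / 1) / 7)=-11808 / 77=-153.35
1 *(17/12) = 17/12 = 1.42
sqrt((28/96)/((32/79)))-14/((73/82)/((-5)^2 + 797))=-943656/73 + sqrt(1659)/48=-12925.95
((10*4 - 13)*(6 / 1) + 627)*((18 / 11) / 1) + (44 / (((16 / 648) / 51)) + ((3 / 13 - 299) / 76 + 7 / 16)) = 4006796731 / 43472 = 92169.60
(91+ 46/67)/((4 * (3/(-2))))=-6143/402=-15.28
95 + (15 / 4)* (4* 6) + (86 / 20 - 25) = 1643 / 10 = 164.30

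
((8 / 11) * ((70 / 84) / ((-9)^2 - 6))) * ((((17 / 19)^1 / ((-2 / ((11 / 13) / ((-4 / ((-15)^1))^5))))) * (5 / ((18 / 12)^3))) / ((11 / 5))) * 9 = -2390625 / 173888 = -13.75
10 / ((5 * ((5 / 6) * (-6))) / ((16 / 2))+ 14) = 0.92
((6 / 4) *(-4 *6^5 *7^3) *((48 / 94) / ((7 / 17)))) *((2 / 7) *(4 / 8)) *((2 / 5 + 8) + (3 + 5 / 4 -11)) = -1099308672 / 235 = -4677909.24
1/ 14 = 0.07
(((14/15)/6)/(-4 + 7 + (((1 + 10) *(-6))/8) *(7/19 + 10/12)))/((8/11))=-1463/47295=-0.03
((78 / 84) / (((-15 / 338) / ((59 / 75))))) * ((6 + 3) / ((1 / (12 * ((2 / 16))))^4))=-10499463 / 14000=-749.96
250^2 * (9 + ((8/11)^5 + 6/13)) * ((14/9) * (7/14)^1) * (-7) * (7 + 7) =-867586643875000/18842967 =-46042995.45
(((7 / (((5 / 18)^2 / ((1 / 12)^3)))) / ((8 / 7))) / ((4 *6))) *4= 0.01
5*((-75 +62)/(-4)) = 65/4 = 16.25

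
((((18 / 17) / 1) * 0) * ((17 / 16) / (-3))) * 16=0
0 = 0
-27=-27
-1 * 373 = -373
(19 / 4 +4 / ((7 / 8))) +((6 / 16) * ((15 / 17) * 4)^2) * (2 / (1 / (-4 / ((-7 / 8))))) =60147 / 1156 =52.03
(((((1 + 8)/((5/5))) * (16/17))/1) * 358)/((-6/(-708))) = 357831.53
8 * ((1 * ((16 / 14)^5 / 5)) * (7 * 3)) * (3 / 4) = 589824 / 12005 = 49.13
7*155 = 1085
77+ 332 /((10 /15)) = 575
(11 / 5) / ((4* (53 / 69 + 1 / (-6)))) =759 / 830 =0.91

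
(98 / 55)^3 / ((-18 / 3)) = -470596 / 499125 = -0.94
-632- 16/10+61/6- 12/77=-1440491/2310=-623.59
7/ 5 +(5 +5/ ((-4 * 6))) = 743/ 120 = 6.19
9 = 9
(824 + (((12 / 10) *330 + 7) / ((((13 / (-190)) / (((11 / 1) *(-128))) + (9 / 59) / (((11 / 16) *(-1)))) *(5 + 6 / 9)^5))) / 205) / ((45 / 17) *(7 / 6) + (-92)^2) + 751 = 2592505534619767255983 / 3451624008163350833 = 751.10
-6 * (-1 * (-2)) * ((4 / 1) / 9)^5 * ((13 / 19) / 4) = -13312 / 373977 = -0.04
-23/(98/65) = -1495/98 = -15.26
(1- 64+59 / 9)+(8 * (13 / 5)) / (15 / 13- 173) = -2843264 / 50265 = -56.57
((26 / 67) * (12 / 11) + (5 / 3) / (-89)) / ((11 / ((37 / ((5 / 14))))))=41242642 / 10822845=3.81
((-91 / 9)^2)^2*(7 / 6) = 480024727 / 39366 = 12193.89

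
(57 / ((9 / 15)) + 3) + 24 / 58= 2854 / 29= 98.41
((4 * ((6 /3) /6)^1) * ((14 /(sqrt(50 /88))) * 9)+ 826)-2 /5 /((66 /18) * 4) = 336 * sqrt(11) /5+ 90857 /110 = 1048.85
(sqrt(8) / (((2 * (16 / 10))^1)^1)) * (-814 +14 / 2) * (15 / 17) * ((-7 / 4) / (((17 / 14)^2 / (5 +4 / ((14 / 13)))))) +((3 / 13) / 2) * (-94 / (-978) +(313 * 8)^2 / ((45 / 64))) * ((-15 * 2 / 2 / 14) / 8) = -65408807617 / 474656 +180909225 * sqrt(2) / 39304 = -131293.18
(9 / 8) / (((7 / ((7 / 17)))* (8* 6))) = 3 / 2176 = 0.00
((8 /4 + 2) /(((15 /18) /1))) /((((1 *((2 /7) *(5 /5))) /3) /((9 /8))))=567 /10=56.70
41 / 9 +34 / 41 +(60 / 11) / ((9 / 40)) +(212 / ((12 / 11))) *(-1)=-668542 / 4059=-164.71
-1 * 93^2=-8649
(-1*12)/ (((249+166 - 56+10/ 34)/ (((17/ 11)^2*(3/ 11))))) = -0.02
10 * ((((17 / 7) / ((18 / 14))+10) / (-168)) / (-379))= 535 / 286524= 0.00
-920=-920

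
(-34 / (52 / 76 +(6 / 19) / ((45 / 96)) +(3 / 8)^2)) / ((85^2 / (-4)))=9728 / 774435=0.01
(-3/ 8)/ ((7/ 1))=-3/ 56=-0.05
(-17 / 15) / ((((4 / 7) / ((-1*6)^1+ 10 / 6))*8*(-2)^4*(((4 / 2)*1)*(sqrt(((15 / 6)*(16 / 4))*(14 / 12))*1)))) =221*sqrt(105) / 230400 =0.01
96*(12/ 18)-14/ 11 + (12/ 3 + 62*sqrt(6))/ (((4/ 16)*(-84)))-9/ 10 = 142381/ 2310-62*sqrt(6)/ 21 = 54.40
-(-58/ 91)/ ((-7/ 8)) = -464/ 637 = -0.73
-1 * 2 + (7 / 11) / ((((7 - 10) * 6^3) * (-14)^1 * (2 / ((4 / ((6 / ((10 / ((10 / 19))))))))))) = -85517 / 42768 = -2.00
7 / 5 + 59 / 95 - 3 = -93 / 95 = -0.98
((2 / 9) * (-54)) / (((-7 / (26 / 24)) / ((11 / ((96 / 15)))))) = 715 / 224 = 3.19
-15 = -15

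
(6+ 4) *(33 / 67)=330 / 67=4.93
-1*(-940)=940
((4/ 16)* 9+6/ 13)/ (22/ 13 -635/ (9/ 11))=-1269/ 362428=-0.00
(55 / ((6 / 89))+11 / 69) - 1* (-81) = 896.99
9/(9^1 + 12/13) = 39/43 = 0.91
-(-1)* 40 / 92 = 10 / 23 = 0.43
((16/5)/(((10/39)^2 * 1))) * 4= 24336/125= 194.69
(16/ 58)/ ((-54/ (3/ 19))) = -4/ 4959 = -0.00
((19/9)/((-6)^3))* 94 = -893/972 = -0.92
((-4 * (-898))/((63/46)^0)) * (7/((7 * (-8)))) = -449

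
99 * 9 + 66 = 957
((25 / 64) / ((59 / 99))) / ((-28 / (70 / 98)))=-12375 / 740096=-0.02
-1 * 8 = -8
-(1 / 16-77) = 1231 / 16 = 76.94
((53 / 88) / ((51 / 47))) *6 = 2491 / 748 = 3.33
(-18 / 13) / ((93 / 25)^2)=-1250 / 12493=-0.10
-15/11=-1.36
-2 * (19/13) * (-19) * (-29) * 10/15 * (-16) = 670016/39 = 17179.90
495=495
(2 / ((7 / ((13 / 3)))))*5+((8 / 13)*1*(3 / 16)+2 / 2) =3989 / 546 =7.31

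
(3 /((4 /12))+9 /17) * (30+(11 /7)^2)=257742 /833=309.41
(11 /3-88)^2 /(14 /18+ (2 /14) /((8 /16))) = 448063 /67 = 6687.51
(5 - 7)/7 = -2/7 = -0.29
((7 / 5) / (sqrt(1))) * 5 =7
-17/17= -1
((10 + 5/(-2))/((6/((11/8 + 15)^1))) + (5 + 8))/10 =1071/320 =3.35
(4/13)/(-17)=-4/221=-0.02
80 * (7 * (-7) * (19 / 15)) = -14896 / 3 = -4965.33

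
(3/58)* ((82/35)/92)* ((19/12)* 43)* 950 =3182215/37352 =85.20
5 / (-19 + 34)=1 / 3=0.33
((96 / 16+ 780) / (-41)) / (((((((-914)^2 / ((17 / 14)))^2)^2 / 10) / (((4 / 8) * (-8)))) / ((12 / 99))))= 54706255 / 131849436025846330776914716864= 0.00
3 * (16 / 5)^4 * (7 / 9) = 458752 / 1875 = 244.67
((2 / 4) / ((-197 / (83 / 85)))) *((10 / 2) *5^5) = -259375 / 6698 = -38.72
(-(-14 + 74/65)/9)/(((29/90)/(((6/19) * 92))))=48576/377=128.85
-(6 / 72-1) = 11 / 12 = 0.92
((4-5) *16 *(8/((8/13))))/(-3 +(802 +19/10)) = -0.26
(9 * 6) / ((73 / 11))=594 / 73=8.14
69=69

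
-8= -8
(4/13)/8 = 1/26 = 0.04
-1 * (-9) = 9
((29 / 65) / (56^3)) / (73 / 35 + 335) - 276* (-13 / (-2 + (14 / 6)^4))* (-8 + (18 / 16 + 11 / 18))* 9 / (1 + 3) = -15760928612612317 / 8615329235968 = -1829.41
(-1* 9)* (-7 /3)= 21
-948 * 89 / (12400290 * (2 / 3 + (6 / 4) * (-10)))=14062 / 29622915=0.00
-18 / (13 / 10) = -180 / 13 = -13.85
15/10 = 1.50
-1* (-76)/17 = 76/17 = 4.47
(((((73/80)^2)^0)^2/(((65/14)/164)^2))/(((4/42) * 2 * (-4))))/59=-6918996/249275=-27.76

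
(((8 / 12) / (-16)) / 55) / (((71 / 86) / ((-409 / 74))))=17587 / 3467640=0.01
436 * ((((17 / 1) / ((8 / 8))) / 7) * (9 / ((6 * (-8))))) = -5559 / 28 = -198.54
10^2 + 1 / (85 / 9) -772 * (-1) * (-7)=-450831 / 85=-5303.89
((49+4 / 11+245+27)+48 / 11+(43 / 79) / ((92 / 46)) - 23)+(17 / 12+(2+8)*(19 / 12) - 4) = 1099283 / 3476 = 316.25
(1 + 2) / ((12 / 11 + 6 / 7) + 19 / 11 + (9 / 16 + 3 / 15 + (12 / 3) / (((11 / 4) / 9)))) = 18480 / 107977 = 0.17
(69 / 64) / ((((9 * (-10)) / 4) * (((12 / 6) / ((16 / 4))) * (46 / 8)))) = -1 / 60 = -0.02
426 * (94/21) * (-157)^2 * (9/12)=246761139/7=35251591.29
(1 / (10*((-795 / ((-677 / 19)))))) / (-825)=-677 / 124616250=-0.00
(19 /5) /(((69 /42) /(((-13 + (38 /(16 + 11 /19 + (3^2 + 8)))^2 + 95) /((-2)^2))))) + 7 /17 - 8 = 16142099833 /397885510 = 40.57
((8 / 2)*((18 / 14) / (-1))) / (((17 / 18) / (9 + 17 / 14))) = -46332 / 833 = -55.62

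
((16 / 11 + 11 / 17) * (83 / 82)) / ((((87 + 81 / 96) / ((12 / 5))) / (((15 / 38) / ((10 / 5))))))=0.01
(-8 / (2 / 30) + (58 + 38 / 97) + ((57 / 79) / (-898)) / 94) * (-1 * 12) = 119553745131 / 161712289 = 739.30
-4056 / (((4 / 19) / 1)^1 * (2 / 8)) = -77064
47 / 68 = 0.69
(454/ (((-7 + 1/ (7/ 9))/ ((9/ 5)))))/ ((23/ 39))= -557739/ 2300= -242.50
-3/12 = -1/4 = -0.25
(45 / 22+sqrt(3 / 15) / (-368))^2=342792121 / 81931520-9 * sqrt(5) / 4048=4.18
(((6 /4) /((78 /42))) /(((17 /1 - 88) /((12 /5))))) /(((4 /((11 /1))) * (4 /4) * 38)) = -693 /350740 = -0.00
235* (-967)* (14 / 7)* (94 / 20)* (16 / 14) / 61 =-17088824 / 427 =-40020.67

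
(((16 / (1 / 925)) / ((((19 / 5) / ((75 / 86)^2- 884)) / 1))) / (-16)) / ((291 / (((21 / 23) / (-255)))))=-42297542525 / 15988961244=-2.65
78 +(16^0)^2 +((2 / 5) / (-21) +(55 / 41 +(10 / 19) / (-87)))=63504946 / 790685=80.32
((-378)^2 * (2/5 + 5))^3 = 57417210784719076032/125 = 459337686277752608.26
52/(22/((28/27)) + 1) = 728/311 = 2.34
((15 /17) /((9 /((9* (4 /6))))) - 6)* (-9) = 828 /17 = 48.71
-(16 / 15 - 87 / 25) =181 / 75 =2.41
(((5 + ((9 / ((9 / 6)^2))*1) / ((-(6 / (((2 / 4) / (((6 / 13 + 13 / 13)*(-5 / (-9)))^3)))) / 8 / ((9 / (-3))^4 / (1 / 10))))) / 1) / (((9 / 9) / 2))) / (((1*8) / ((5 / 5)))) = -691039441 / 685900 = -1007.49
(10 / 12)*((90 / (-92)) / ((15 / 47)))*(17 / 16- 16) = 56165 / 1472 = 38.16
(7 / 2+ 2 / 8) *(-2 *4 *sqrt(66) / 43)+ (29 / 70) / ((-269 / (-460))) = -4.96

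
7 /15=0.47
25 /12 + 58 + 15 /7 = 5227 /84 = 62.23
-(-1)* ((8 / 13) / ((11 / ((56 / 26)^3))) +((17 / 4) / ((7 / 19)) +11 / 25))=2756626693 / 219919700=12.53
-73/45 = -1.62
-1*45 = -45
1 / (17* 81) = 1 / 1377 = 0.00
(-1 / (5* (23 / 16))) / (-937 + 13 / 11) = 88 / 591905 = 0.00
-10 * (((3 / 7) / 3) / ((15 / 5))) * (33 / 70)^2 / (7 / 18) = -3267 / 12005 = -0.27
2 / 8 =1 / 4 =0.25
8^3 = 512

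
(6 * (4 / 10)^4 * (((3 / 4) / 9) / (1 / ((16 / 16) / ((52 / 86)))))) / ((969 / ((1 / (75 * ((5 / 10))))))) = 344 / 590484375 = 0.00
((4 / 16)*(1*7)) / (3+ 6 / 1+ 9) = 7 / 72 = 0.10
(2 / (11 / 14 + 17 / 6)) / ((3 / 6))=21 / 19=1.11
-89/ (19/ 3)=-267/ 19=-14.05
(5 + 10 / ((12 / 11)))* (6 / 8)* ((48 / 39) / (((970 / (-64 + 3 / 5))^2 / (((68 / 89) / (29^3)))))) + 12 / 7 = 1.71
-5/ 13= -0.38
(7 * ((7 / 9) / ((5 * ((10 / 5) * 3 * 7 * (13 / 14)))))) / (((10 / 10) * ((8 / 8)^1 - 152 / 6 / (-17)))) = 833 / 74295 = 0.01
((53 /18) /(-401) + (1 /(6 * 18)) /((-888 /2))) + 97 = 1865047351 /19228752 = 96.99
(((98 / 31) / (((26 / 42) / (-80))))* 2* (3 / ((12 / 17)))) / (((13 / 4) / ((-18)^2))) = -1813674240 / 5239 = -346187.10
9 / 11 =0.82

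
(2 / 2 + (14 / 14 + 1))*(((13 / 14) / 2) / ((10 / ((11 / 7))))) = 429 / 1960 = 0.22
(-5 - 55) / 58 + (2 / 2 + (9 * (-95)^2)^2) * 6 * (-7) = -8035755762498 / 29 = -277095026293.03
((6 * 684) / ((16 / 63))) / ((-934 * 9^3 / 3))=-133 / 1868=-0.07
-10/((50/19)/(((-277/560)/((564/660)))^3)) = 537490711637/729319198720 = 0.74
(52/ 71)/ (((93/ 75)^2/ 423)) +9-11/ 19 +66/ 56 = 7662125717/ 36298892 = 211.08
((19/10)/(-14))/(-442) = 19/61880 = 0.00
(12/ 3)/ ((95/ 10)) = 8/ 19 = 0.42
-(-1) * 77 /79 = 77 /79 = 0.97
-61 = -61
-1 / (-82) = 1 / 82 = 0.01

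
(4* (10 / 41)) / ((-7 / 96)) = -3840 / 287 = -13.38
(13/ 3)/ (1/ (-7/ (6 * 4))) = -91/ 72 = -1.26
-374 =-374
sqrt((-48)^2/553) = 48*sqrt(553)/553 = 2.04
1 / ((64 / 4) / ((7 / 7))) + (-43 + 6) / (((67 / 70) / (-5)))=207267 / 1072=193.35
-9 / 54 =-1 / 6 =-0.17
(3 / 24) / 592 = 1 / 4736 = 0.00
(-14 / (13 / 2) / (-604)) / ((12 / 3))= 7 / 7852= 0.00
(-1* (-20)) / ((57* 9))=20 / 513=0.04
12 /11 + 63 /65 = 1473 /715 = 2.06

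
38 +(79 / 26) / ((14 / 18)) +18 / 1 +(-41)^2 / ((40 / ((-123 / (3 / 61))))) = -382362411 / 3640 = -105044.62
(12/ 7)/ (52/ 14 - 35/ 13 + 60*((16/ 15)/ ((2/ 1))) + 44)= 156/ 7009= 0.02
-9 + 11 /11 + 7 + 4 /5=-1 /5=-0.20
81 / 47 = 1.72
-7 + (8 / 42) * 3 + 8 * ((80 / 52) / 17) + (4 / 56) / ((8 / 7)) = -139653 / 24752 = -5.64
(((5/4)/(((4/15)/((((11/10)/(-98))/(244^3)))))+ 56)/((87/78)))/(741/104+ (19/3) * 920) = 99494292252381/11560741908482816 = 0.01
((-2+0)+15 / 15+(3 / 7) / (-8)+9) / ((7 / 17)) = 19.30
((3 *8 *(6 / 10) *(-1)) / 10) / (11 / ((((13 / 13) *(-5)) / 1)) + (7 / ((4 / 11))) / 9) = 1296 / 55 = 23.56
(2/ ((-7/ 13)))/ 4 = -13/ 14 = -0.93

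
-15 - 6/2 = -18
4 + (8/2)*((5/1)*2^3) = 164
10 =10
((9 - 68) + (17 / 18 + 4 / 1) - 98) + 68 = -1513 / 18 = -84.06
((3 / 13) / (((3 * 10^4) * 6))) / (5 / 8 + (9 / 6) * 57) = 1 / 67177500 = 0.00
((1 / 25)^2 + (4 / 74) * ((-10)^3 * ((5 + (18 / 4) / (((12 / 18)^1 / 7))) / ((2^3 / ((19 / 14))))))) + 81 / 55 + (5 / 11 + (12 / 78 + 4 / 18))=-397350858293 / 833332500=-476.82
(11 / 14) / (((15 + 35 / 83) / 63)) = 8217 / 2560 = 3.21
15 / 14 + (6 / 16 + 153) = 8649 / 56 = 154.45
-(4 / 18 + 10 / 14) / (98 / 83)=-4897 / 6174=-0.79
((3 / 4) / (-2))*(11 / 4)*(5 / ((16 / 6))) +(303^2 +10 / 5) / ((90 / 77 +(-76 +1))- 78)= -1815565477 / 2992896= -606.62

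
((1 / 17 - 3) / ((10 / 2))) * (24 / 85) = -48 / 289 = -0.17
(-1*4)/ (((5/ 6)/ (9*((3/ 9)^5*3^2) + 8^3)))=-12296/ 5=-2459.20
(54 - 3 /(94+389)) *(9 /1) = 78237 /161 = 485.94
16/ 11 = 1.45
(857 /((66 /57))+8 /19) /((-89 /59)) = -18263627 /37202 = -490.93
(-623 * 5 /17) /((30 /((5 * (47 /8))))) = -146405 /816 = -179.42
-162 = -162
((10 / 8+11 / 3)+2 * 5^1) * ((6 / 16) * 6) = 537 / 16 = 33.56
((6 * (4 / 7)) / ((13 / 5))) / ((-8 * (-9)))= 5 / 273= 0.02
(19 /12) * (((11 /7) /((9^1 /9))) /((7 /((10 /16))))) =1045 /4704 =0.22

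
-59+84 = 25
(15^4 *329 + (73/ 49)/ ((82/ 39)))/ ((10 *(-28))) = -66922304097/ 1125040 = -59484.38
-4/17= -0.24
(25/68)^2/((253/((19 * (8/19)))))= 625/146234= 0.00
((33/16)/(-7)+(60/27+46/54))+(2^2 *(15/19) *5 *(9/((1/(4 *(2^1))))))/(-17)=-62603585/976752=-64.09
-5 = -5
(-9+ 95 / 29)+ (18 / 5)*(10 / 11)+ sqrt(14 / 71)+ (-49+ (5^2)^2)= sqrt(994) / 71+ 182962 / 319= 573.99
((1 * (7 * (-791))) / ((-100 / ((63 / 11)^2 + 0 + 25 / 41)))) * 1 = 458889949 / 248050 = 1849.99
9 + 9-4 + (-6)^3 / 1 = -202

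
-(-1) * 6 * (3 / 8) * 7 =63 / 4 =15.75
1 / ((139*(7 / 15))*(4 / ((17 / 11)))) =255 / 42812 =0.01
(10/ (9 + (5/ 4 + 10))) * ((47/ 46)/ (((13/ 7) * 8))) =1645/ 48438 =0.03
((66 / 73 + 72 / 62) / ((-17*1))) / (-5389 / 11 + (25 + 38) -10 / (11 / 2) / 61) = 522709 / 1836836366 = 0.00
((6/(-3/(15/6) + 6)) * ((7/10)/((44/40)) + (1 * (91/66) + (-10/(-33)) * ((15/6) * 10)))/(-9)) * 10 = -5275/396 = -13.32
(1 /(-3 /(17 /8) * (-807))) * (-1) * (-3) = 17 /6456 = 0.00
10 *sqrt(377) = 194.16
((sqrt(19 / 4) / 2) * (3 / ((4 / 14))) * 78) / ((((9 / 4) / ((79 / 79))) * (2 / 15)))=2974.95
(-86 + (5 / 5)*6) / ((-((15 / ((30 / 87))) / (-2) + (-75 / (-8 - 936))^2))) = -71290880 / 19376583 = -3.68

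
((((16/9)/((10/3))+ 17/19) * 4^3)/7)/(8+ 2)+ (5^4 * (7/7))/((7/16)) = 14263024/9975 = 1429.88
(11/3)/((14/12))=22/7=3.14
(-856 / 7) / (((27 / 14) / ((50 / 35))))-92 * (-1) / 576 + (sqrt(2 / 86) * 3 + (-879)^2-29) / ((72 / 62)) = 31 * sqrt(43) / 516 + 2011608211 / 3024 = 665214.75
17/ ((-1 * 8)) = -17/ 8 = -2.12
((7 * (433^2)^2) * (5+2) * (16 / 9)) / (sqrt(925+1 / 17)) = 13779633047432 * sqrt(267342) / 70767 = 100679364063.13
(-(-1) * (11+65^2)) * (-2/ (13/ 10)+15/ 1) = 741300/ 13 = 57023.08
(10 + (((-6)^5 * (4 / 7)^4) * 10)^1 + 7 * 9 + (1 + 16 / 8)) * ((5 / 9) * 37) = -3648955540 / 21609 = -168862.77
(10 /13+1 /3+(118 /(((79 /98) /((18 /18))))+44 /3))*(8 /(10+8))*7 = 518084 /1027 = 504.46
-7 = -7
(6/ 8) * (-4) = -3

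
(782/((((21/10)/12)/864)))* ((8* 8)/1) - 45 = 1729658565/7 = 247094080.71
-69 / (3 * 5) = -23 / 5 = -4.60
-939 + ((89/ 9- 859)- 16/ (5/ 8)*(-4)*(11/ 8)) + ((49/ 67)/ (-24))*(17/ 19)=-754942231/ 458280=-1647.34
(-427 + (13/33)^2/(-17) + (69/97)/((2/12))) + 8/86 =-32635921150/77217723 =-422.65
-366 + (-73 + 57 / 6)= -859 / 2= -429.50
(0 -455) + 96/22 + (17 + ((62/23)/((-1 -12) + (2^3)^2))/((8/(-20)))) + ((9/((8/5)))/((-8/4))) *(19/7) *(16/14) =-559529735/1264494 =-442.49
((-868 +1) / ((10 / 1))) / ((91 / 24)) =-10404 / 455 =-22.87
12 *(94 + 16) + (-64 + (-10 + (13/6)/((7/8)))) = 26218/21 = 1248.48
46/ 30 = 23/ 15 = 1.53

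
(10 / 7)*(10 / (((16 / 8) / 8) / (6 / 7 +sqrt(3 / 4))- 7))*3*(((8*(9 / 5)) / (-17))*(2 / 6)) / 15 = 192*sqrt(3) / 7021 +3456 / 49147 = 0.12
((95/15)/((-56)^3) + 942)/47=496290797/24761856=20.04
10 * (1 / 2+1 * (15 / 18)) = 13.33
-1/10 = -0.10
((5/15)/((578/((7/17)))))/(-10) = -7/294780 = -0.00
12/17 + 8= 148/17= 8.71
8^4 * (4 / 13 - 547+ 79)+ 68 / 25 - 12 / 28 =-4358138787 / 2275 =-1915665.40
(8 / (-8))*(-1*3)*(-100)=-300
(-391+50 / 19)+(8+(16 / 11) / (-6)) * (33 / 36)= -65195 / 171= -381.26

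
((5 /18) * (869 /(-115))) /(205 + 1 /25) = -1975 /192924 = -0.01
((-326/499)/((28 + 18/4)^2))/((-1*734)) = 652/773736925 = 0.00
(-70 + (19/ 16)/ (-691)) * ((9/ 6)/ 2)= -2321817/ 44224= -52.50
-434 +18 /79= -34268 /79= -433.77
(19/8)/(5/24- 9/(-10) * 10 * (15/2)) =57/1625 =0.04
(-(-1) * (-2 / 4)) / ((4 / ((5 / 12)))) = -5 / 96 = -0.05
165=165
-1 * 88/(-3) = 29.33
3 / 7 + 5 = 38 / 7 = 5.43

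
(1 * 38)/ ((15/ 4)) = 152/ 15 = 10.13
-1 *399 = -399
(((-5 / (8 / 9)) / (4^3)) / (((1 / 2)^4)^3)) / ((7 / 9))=-3240 / 7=-462.86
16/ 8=2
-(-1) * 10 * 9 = 90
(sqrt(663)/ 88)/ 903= sqrt(663)/ 79464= 0.00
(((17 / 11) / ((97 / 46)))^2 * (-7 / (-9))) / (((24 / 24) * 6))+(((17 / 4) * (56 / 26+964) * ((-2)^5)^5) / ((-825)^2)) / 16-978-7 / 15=-680851911151979 / 49951204875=-13630.34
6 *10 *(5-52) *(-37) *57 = 5947380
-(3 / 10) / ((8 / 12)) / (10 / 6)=-27 / 100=-0.27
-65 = -65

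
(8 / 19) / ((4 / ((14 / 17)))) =28 / 323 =0.09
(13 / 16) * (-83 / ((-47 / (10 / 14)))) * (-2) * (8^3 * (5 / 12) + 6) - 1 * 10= -5515 / 12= -459.58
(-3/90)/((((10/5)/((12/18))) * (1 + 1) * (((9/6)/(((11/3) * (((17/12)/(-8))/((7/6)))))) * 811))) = 187/73573920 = 0.00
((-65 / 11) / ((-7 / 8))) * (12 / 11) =6240 / 847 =7.37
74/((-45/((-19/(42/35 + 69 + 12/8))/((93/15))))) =14060/200043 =0.07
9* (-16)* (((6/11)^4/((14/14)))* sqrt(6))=-186624* sqrt(6)/14641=-31.22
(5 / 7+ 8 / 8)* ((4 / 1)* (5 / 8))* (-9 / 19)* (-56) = 2160 / 19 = 113.68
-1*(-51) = 51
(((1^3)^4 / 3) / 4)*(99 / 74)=33 / 296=0.11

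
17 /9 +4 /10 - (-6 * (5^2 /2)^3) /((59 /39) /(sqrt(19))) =103 /45 +1828125 * sqrt(19) /236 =33767.59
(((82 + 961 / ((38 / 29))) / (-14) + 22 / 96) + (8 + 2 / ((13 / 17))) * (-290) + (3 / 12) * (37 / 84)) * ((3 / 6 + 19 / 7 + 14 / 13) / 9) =-33881495857 / 22656816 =-1495.42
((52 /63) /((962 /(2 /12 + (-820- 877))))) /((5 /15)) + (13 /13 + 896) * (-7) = -14646530 /2331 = -6283.37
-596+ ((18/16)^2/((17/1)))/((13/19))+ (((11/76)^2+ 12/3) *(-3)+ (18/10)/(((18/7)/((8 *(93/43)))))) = -654107788439/1097786560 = -595.84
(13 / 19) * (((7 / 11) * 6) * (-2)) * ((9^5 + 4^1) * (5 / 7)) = -46061340 / 209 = -220389.19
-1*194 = -194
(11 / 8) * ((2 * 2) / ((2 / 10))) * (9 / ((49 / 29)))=14355 / 98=146.48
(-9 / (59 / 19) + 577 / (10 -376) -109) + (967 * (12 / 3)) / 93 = -48119761 / 669414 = -71.88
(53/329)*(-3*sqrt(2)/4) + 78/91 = 6/7 - 159*sqrt(2)/1316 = 0.69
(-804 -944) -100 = -1848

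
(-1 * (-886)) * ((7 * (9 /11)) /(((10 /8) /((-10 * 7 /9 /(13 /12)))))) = -4167744 /143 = -29145.06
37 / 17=2.18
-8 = -8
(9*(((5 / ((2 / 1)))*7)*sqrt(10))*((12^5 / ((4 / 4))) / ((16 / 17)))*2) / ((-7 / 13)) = -154664640*sqrt(10) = -489092535.89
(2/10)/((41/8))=8/205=0.04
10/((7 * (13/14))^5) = 320/371293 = 0.00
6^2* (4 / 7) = 144 / 7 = 20.57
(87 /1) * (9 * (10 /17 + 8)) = 114318 /17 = 6724.59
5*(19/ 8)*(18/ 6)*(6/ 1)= 855/ 4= 213.75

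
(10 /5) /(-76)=-1 /38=-0.03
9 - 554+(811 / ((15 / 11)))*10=16207 / 3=5402.33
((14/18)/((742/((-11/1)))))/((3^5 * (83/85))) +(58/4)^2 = 8090933663/38482452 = 210.25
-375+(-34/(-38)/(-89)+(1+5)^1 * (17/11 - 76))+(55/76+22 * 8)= -47991595/74404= -645.01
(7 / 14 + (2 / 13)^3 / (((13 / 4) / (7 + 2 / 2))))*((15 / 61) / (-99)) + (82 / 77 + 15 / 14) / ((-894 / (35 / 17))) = -0.01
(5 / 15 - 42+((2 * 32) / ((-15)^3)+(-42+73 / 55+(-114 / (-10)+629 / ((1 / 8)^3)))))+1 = 11953434796 / 37125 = 321978.04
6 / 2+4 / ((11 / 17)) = 101 / 11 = 9.18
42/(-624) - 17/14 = -933/728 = -1.28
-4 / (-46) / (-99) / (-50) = 1 / 56925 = 0.00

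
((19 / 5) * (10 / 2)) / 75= 19 / 75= 0.25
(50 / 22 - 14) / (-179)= 0.07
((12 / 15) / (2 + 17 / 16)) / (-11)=-0.02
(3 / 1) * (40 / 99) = 40 / 33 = 1.21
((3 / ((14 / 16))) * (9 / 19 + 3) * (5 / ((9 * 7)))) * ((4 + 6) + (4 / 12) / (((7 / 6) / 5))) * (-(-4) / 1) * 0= 0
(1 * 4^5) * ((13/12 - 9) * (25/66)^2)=-3800000/3267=-1163.15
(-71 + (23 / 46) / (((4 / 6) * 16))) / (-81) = 4541 / 5184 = 0.88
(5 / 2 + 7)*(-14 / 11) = -133 / 11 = -12.09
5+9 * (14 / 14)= 14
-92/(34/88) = -4048/17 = -238.12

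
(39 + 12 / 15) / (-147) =-199 / 735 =-0.27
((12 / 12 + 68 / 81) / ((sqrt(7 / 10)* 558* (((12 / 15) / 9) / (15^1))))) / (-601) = -3725* sqrt(70) / 28170072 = -0.00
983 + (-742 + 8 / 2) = 245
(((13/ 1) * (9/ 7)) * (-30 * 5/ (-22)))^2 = 77000625/ 5929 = 12987.12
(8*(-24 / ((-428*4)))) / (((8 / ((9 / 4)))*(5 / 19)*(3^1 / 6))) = 513 / 2140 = 0.24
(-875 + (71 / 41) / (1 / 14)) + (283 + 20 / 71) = -567.47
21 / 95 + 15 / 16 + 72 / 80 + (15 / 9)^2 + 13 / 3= 125441 / 13680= 9.17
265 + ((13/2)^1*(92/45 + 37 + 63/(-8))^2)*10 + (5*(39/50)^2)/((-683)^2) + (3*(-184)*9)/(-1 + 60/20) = 18418437120859141/302284872000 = 60930.73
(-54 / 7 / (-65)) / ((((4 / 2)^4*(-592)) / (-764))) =5157 / 538720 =0.01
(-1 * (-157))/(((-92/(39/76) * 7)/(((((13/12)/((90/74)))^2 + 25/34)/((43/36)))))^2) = 31096762849964773/190443047052188160000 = 0.00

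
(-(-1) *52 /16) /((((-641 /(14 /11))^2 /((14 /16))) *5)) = 4459 /1988664040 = 0.00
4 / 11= 0.36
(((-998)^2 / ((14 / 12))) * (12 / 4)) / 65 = 17928072 / 455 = 39402.36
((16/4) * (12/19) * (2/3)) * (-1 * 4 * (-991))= 126848/19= 6676.21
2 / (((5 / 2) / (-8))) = -32 / 5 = -6.40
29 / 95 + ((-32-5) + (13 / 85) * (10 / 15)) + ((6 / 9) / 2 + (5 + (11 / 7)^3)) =-15166447 / 553945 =-27.38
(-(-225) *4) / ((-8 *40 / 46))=-1035 / 8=-129.38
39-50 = -11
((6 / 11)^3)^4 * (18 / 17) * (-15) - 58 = -3095078110677626 / 53353282404257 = -58.01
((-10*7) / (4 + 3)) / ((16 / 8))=-5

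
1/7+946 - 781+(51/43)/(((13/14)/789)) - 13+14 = 4593539/3913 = 1173.92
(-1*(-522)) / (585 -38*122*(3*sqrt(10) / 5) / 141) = 113739624*sqrt(10) / 3736890133 + 3372811650 / 3736890133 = 1.00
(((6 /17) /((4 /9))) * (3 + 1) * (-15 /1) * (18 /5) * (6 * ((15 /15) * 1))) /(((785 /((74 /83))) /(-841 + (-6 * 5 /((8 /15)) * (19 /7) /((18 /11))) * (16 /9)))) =1176.92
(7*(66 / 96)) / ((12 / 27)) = 693 / 64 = 10.83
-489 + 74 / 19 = -9217 / 19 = -485.11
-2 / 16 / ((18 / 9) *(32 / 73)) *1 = -0.14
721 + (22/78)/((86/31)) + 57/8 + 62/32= 19591765/26832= 730.16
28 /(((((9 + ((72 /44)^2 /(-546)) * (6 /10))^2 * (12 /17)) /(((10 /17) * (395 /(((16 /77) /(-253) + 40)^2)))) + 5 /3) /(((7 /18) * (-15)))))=-1113215402532102563443750 /2692944976451516989812227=-0.41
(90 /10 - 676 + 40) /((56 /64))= -716.57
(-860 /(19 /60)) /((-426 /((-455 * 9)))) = -26106.00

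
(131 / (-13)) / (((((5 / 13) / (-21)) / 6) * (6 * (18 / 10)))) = 917 / 3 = 305.67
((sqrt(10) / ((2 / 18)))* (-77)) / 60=-231* sqrt(10) / 20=-36.52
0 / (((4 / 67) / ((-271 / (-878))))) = 0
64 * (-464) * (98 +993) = -32398336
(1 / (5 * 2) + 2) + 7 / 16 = 203 / 80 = 2.54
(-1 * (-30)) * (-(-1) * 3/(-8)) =-45/4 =-11.25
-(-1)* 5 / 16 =5 / 16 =0.31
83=83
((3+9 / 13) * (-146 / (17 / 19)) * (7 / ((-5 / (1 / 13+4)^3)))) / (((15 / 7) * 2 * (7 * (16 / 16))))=23127148688 / 12138425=1905.28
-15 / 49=-0.31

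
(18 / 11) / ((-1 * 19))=-18 / 209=-0.09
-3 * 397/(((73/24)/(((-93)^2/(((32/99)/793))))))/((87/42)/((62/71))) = -526461999726663/150307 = -3502578055.09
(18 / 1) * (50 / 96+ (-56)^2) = 451659 / 8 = 56457.38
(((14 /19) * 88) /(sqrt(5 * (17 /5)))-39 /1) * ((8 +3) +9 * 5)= -2184 +68992 * sqrt(17) /323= -1303.31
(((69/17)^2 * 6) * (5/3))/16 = 23805/2312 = 10.30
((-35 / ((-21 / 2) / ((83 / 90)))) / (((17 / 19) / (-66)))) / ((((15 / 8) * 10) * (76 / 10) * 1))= -3652 / 2295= -1.59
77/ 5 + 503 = 518.40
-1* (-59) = 59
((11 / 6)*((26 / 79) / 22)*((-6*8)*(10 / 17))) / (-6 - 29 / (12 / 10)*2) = 3120 / 218909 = 0.01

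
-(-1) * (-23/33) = -23/33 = -0.70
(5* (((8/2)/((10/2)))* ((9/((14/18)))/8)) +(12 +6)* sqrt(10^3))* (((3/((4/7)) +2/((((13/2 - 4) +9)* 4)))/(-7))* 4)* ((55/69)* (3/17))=-4821300* sqrt(10)/62951 - 2169585/881314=-244.65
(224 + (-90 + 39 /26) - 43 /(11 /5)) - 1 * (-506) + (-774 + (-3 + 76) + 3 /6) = -864 /11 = -78.55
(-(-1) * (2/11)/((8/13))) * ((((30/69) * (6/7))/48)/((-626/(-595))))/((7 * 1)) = 5525/17738336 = 0.00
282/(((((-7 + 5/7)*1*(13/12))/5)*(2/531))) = -7861455/143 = -54975.21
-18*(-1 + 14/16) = 9/4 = 2.25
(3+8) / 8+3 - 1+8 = 91 / 8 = 11.38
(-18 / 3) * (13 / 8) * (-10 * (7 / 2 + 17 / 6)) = 1235 / 2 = 617.50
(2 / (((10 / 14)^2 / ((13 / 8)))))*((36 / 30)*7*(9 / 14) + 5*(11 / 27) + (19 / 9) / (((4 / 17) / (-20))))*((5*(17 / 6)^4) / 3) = -1235424006817 / 10497600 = -117686.33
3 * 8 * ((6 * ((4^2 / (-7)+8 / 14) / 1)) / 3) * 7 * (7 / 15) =-1344 / 5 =-268.80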